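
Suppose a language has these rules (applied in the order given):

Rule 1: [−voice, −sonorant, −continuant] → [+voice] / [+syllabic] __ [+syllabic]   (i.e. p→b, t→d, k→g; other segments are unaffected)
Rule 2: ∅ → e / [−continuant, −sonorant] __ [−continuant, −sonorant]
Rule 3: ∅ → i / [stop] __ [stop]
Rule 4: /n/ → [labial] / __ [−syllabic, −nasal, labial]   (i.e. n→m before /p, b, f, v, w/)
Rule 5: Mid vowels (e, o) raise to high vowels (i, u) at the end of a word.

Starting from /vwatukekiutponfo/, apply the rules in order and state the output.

Rule 1 (intervocalic voicing): /t/ is a voiceless stop between vowels /a/ and /u/, so it voices to [d]. /k/ is a voiceless stop between vowels /u/ and /e/, so it voices to [g]. /k/ is a voiceless stop between vowels /e/ and /i/, so it voices to [g]. /vwatukekiutponfo/ → vwadugegiutponfo.
Rule 2 (stop-cluster e-epenthesis): /t/ and /p/ form a stop–stop cluster, so [e] is inserted between them. /vwadugegiutponfo/ → vwadugegiuteponfo.
Rule 3 (stop-cluster i-epenthesis): no segment meets the environment; /vwadugegiuteponfo/ is unchanged.
Rule 4 (nasal place assimilation): /n/ precedes the labial consonant /f/, so it assimilates in place to [m]. /vwadugegiuteponfo/ → vwadugegiutepomfo.
Rule 5 (final vowel raising): /o/ is a mid vowel in word-final position, so it raises to [u]. /vwadugegiutepomfo/ → vwadugegiutepomfu.

vwadugegiutepomfu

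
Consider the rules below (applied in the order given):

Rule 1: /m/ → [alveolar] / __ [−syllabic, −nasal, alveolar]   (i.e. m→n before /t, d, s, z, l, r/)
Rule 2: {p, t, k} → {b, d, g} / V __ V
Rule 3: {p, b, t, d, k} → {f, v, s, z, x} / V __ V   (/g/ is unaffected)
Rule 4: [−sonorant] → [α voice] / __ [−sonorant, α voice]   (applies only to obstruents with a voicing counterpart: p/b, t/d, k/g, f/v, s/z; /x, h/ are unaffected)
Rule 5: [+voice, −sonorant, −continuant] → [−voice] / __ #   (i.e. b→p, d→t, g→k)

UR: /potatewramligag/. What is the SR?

pozazewranligak

Rule 1 (nasal place assimilation): /m/ precedes the alveolar consonant /l/, so it assimilates in place to [n]. /potatewramligag/ → potatewranligag.
Rule 2 (intervocalic voicing): /t/ is a voiceless stop between vowels /o/ and /a/, so it voices to [d]. /t/ is a voiceless stop between vowels /a/ and /e/, so it voices to [d]. /potatewranligag/ → podadewranligag.
Rule 3 (intervocalic spirantization): /d/ is a stop between vowels /o/ and /a/, so it spirantizes to the fricative [z]. /d/ is a stop between vowels /a/ and /e/, so it spirantizes to the fricative [z]. /podadewranligag/ → pozazewranligag.
Rule 4 (regressive voicing assimilation): no segment meets the environment; /pozazewranligag/ is unchanged.
Rule 5 (final devoicing): /g/ is a voiced stop in word-final position, so it devoices to [k]. /pozazewranligag/ → pozazewranligak.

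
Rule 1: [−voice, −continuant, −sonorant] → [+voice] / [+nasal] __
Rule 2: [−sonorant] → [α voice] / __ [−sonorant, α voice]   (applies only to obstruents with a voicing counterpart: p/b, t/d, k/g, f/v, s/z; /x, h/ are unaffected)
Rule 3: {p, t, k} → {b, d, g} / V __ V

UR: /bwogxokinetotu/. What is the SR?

bwokxoginedodu

Rule 1 (post-nasal voicing): no segment meets the environment; /bwogxokinetotu/ is unchanged.
Rule 2 (regressive voicing assimilation): /g/ precedes the voiceless obstruent /x/, so it devoices to [k] by assimilation. /bwogxokinetotu/ → bwokxokinetotu.
Rule 3 (intervocalic voicing): /k/ is a voiceless stop between vowels /o/ and /i/, so it voices to [g]. /t/ is a voiceless stop between vowels /e/ and /o/, so it voices to [d]. /t/ is a voiceless stop between vowels /o/ and /u/, so it voices to [d]. /bwokxokinetotu/ → bwokxoginedodu.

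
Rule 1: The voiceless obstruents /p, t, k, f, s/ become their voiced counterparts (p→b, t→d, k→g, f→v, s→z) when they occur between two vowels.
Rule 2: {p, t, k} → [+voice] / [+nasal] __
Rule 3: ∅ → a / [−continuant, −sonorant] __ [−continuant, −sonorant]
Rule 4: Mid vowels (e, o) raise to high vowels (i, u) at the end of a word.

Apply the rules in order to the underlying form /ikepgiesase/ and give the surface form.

Rule 1 (intervocalic voicing): /k/ is a voiceless obstruent between vowels /i/ and /e/, so it voices to [g]. /s/ is a voiceless obstruent between vowels /e/ and /a/, so it voices to [z]. /s/ is a voiceless obstruent between vowels /a/ and /e/, so it voices to [z]. /ikepgiesase/ → igepgiezaze.
Rule 2 (post-nasal voicing): no segment meets the environment; /igepgiezaze/ is unchanged.
Rule 3 (stop-cluster a-epenthesis): /p/ and /g/ form a stop–stop cluster, so [a] is inserted between them. /igepgiezaze/ → igepagiezaze.
Rule 4 (final vowel raising): /e/ is a mid vowel in word-final position, so it raises to [i]. /igepagiezaze/ → igepagiezazi.

igepagiezazi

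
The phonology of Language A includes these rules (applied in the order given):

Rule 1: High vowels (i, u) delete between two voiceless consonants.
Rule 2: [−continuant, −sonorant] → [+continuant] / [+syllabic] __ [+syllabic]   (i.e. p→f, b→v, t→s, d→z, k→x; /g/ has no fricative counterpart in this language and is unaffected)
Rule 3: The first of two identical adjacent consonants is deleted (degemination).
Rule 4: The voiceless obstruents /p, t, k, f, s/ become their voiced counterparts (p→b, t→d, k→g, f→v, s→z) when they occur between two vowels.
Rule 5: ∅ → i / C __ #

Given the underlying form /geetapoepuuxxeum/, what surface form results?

Rule 1 (high vowel syncope): no segment meets the environment; /geetapoepuuxxeum/ is unchanged.
Rule 2 (intervocalic spirantization): /t/ is a stop between vowels /e/ and /a/, so it spirantizes to the fricative [s]. /p/ is a stop between vowels /a/ and /o/, so it spirantizes to the fricative [f]. /p/ is a stop between vowels /e/ and /u/, so it spirantizes to the fricative [f]. /geetapoepuuxxeum/ → geesafoefuuxxeum.
Rule 3 (degemination): /xx/ is a geminate; the first /x/ deletes. /geesafoefuuxxeum/ → geesafoefuuxeum.
Rule 4 (intervocalic voicing): /s/ is a voiceless obstruent between vowels /e/ and /a/, so it voices to [z]. /f/ is a voiceless obstruent between vowels /a/ and /o/, so it voices to [v]. /f/ is a voiceless obstruent between vowels /e/ and /u/, so it voices to [v]. /geesafoefuuxeum/ → geezavoevuuxeum.
Rule 5 (final i-epenthesis): the form ends in the consonant /m/, so [i] is inserted word-finally. /geezavoevuuxeum/ → geezavoevuuxeumi.

geezavoevuuxeumi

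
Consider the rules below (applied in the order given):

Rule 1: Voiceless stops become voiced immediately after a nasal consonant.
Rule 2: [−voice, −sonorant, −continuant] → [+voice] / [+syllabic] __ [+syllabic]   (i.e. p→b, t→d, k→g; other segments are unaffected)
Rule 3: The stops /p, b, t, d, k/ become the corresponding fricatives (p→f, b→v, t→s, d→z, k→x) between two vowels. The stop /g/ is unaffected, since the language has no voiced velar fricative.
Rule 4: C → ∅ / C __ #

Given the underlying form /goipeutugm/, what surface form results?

Rule 1 (post-nasal voicing): no segment meets the environment; /goipeutugm/ is unchanged.
Rule 2 (intervocalic voicing): /p/ is a voiceless stop between vowels /i/ and /e/, so it voices to [b]. /t/ is a voiceless stop between vowels /u/ and /u/, so it voices to [d]. /goipeutugm/ → goibeudugm.
Rule 3 (intervocalic spirantization): /b/ is a stop between vowels /i/ and /e/, so it spirantizes to the fricative [v]. /d/ is a stop between vowels /u/ and /u/, so it spirantizes to the fricative [z]. /goibeudugm/ → goiveuzugm.
Rule 4 (final cluster simplification): /m/ is the second consonant of a word-final cluster /gm/, so it deletes. /goiveuzugm/ → goiveuzug.

goiveuzug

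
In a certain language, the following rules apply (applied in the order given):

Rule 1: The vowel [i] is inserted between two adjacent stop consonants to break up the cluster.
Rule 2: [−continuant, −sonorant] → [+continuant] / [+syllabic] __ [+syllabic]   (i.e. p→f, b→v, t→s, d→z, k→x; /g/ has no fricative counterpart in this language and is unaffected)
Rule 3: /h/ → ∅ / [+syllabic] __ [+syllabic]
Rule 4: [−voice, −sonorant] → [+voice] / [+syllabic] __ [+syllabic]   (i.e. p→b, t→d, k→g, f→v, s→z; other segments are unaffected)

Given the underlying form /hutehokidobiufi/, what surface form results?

huzeoxizoviuvi

Rule 1 (stop-cluster i-epenthesis): no segment meets the environment; /hutehokidobiufi/ is unchanged.
Rule 2 (intervocalic spirantization): /t/ is a stop between vowels /u/ and /e/, so it spirantizes to the fricative [s]. /k/ is a stop between vowels /o/ and /i/, so it spirantizes to the fricative [x]. /d/ is a stop between vowels /i/ and /o/, so it spirantizes to the fricative [z]. /b/ is a stop between vowels /o/ and /i/, so it spirantizes to the fricative [v]. /hutehokidobiufi/ → husehoxizoviufi.
Rule 3 (intervocalic h-deletion): /h/ occurs between vowels /e/ and /o/, so it deletes. /husehoxizoviufi/ → huseoxizoviufi.
Rule 4 (intervocalic voicing): /s/ is a voiceless obstruent between vowels /u/ and /e/, so it voices to [z]. /f/ is a voiceless obstruent between vowels /u/ and /i/, so it voices to [v]. /huseoxizoviufi/ → huzeoxizoviuvi.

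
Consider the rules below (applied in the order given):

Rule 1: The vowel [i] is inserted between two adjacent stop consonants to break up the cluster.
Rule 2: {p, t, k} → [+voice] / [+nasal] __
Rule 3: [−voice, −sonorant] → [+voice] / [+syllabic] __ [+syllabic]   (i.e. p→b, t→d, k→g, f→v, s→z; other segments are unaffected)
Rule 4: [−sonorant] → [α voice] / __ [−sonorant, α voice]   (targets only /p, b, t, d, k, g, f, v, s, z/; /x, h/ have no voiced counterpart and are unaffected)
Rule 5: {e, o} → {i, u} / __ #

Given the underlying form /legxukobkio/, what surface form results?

Rule 1 (stop-cluster i-epenthesis): /b/ and /k/ form a stop–stop cluster, so [i] is inserted between them. /legxukobkio/ → legxukobikio.
Rule 2 (post-nasal voicing): no segment meets the environment; /legxukobikio/ is unchanged.
Rule 3 (intervocalic voicing): /k/ is a voiceless obstruent between vowels /u/ and /o/, so it voices to [g]. /k/ is a voiceless obstruent between vowels /i/ and /i/, so it voices to [g]. /legxukobikio/ → legxugobigio.
Rule 4 (regressive voicing assimilation): /g/ precedes the voiceless obstruent /x/, so it devoices to [k] by assimilation. /legxugobigio/ → lekxugobigio.
Rule 5 (final vowel raising): /o/ is a mid vowel in word-final position, so it raises to [u]. /lekxugobigio/ → lekxugobigiu.

lekxugobigiu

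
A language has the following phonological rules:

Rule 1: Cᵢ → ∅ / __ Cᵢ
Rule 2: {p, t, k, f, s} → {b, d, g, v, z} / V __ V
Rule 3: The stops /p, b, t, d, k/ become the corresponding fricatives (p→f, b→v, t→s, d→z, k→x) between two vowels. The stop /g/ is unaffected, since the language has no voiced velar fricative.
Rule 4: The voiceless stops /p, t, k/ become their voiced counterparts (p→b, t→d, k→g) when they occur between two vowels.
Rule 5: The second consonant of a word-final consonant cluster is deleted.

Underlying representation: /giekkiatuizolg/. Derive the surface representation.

giegiazuizol

Rule 1 (degemination): /kk/ is a geminate; the first /k/ deletes. /giekkiatuizolg/ → giekiatuizolg.
Rule 2 (intervocalic voicing): /k/ is a voiceless obstruent between vowels /e/ and /i/, so it voices to [g]. /t/ is a voiceless obstruent between vowels /a/ and /u/, so it voices to [d]. /giekiatuizolg/ → giegiaduizolg.
Rule 3 (intervocalic spirantization): /d/ is a stop between vowels /a/ and /u/, so it spirantizes to the fricative [z]. /giegiaduizolg/ → giegiazuizolg.
Rule 4 (intervocalic voicing): no segment meets the environment; /giegiazuizolg/ is unchanged.
Rule 5 (final cluster simplification): /g/ is the second consonant of a word-final cluster /lg/, so it deletes. /giegiazuizolg/ → giegiazuizol.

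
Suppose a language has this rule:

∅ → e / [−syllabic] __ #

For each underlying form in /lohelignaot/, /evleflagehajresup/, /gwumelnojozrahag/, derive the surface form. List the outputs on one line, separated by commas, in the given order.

/lohelignaot/: the form ends in the consonant /t/, so [e] is inserted word-finally. → [lohelignaote].
/evleflagehajresup/: the form ends in the consonant /p/, so [e] is inserted word-finally. → [evleflagehajresupe].
/gwumelnojozrahag/: the form ends in the consonant /g/, so [e] is inserted word-finally. → [gwumelnojozrahage].

lohelignaote, evleflagehajresupe, gwumelnojozrahage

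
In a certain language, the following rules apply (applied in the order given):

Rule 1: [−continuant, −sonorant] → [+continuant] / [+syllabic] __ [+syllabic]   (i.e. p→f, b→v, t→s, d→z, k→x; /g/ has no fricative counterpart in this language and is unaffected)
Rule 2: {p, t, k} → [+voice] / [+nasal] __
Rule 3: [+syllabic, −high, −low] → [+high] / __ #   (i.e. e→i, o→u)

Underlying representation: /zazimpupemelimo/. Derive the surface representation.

zazimbufemelimu

Rule 1 (intervocalic spirantization): /p/ is a stop between vowels /u/ and /e/, so it spirantizes to the fricative [f]. /zazimpupemelimo/ → zazimpufemelimo.
Rule 2 (post-nasal voicing): /p/ is a voiceless stop immediately after the nasal /m/, so it voices to [b]. /zazimpufemelimo/ → zazimbufemelimo.
Rule 3 (final vowel raising): /o/ is a mid vowel in word-final position, so it raises to [u]. /zazimbufemelimo/ → zazimbufemelimu.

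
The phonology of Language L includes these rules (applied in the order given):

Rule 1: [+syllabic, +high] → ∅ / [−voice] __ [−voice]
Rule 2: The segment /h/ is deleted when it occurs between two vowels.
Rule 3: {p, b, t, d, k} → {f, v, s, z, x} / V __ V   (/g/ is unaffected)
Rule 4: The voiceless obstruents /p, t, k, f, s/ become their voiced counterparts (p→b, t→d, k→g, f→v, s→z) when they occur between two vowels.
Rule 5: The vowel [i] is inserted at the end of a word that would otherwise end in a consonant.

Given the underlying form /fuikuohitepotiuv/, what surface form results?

Rule 1 (high vowel syncope): /i/ is a high vowel flanked by voiceless consonants /h/ and /t/, so it deletes. /fuikuohitepotiuv/ → fuikuohtepotiuv.
Rule 2 (intervocalic h-deletion): no segment meets the environment; /fuikuohtepotiuv/ is unchanged.
Rule 3 (intervocalic spirantization): /k/ is a stop between vowels /i/ and /u/, so it spirantizes to the fricative [x]. /p/ is a stop between vowels /e/ and /o/, so it spirantizes to the fricative [f]. /t/ is a stop between vowels /o/ and /i/, so it spirantizes to the fricative [s]. /fuikuohtepotiuv/ → fuixuohtefosiuv.
Rule 4 (intervocalic voicing): /f/ is a voiceless obstruent between vowels /e/ and /o/, so it voices to [v]. /s/ is a voiceless obstruent between vowels /o/ and /i/, so it voices to [z]. /fuixuohtefosiuv/ → fuixuohtevoziuv.
Rule 5 (final i-epenthesis): the form ends in the consonant /v/, so [i] is inserted word-finally. /fuixuohtevoziuv/ → fuixuohtevoziuvi.

fuixuohtevoziuvi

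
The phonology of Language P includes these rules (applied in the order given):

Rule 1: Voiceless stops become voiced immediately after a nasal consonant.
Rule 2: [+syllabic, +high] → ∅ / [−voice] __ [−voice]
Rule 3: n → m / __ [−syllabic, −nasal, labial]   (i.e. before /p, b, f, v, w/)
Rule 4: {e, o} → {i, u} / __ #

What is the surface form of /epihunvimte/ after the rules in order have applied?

ephumvimdi

Rule 1 (post-nasal voicing): /t/ is a voiceless stop immediately after the nasal /m/, so it voices to [d]. /epihunvimte/ → epihunvimde.
Rule 2 (high vowel syncope): /i/ is a high vowel flanked by voiceless consonants /p/ and /h/, so it deletes. /epihunvimde/ → ephunvimde.
Rule 3 (nasal place assimilation): /n/ precedes the labial consonant /v/, so it assimilates in place to [m]. /ephunvimde/ → ephumvimde.
Rule 4 (final vowel raising): /e/ is a mid vowel in word-final position, so it raises to [i]. /ephumvimde/ → ephumvimdi.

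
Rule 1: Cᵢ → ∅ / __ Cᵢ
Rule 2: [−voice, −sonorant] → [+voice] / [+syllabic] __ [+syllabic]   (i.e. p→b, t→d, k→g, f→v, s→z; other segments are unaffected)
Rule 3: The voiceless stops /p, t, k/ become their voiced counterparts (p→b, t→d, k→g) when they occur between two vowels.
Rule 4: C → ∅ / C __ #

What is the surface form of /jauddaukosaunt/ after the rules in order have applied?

jaudaugozaun

Rule 1 (degemination): /dd/ is a geminate; the first /d/ deletes. /jauddaukosaunt/ → jaudaukosaunt.
Rule 2 (intervocalic voicing): /k/ is a voiceless obstruent between vowels /u/ and /o/, so it voices to [g]. /s/ is a voiceless obstruent between vowels /o/ and /a/, so it voices to [z]. /jaudaukosaunt/ → jaudaugozaunt.
Rule 3 (intervocalic voicing): no segment meets the environment; /jaudaugozaunt/ is unchanged.
Rule 4 (final cluster simplification): /t/ is the second consonant of a word-final cluster /nt/, so it deletes. /jaudaugozaunt/ → jaudaugozaun.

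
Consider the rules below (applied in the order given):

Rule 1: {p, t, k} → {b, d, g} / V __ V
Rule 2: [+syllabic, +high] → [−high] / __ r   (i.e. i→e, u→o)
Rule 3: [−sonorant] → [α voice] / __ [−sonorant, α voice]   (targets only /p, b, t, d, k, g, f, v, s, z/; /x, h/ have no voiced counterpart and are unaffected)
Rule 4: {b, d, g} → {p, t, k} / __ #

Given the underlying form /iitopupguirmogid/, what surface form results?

iidobubguermogit

Rule 1 (intervocalic voicing): /t/ is a voiceless stop between vowels /i/ and /o/, so it voices to [d]. /p/ is a voiceless stop between vowels /o/ and /u/, so it voices to [b]. /iitopupguirmogid/ → iidobupguirmogid.
Rule 2 (pre-rhotic lowering): /i/ is a high vowel immediately before /r/, so it lowers to [e]. /iidobupguirmogid/ → iidobupguermogid.
Rule 3 (regressive voicing assimilation): /p/ precedes the voiced obstruent /g/, so it voices to [b] by assimilation. /iidobupguermogid/ → iidobubguermogid.
Rule 4 (final devoicing): /d/ is a voiced stop in word-final position, so it devoices to [t]. /iidobubguermogid/ → iidobubguermogit.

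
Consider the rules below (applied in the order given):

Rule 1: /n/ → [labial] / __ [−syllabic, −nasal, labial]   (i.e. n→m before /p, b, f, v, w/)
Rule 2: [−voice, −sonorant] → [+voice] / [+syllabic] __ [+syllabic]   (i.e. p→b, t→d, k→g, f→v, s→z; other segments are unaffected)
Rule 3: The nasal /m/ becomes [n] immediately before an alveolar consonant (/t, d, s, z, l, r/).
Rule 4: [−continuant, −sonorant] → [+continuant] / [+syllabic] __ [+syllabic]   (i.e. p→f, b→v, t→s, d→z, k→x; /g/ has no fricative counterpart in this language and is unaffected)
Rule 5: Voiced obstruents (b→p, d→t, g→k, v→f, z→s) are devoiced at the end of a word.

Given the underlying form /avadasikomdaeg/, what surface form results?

avazazigondaek

Rule 1 (nasal place assimilation): no segment meets the environment; /avadasikomdaeg/ is unchanged.
Rule 2 (intervocalic voicing): /s/ is a voiceless obstruent between vowels /a/ and /i/, so it voices to [z]. /k/ is a voiceless obstruent between vowels /i/ and /o/, so it voices to [g]. /avadasikomdaeg/ → avadazigomdaeg.
Rule 3 (nasal place assimilation): /m/ precedes the alveolar consonant /d/, so it assimilates in place to [n]. /avadazigomdaeg/ → avadazigondaeg.
Rule 4 (intervocalic spirantization): /d/ is a stop between vowels /a/ and /a/, so it spirantizes to the fricative [z]. /avadazigondaeg/ → avazazigondaeg.
Rule 5 (final devoicing): /g/ is a voiced obstruent in word-final position, so it devoices to [k]. /avazazigondaeg/ → avazazigondaek.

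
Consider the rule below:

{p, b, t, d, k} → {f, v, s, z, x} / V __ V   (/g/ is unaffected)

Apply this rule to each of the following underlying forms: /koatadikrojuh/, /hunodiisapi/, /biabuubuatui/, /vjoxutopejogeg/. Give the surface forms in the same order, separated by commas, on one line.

koasazikrojuh, hunoziisafi, biavuuvuasui, vjoxusofejogeg

/koatadikrojuh/: /t/ is a stop between vowels /a/ and /a/, so it spirantizes to the fricative [s]. /d/ is a stop between vowels /a/ and /i/, so it spirantizes to the fricative [z]. → [koasazikrojuh].
/hunodiisapi/: /d/ is a stop between vowels /o/ and /i/, so it spirantizes to the fricative [z]. /p/ is a stop between vowels /a/ and /i/, so it spirantizes to the fricative [f]. → [hunoziisafi].
/biabuubuatui/: /b/ is a stop between vowels /a/ and /u/, so it spirantizes to the fricative [v]. /b/ is a stop between vowels /u/ and /u/, so it spirantizes to the fricative [v]. /t/ is a stop between vowels /a/ and /u/, so it spirantizes to the fricative [s]. → [biavuuvuasui].
/vjoxutopejogeg/: /t/ is a stop between vowels /u/ and /o/, so it spirantizes to the fricative [s]. /p/ is a stop between vowels /o/ and /e/, so it spirantizes to the fricative [f]. → [vjoxusofejogeg].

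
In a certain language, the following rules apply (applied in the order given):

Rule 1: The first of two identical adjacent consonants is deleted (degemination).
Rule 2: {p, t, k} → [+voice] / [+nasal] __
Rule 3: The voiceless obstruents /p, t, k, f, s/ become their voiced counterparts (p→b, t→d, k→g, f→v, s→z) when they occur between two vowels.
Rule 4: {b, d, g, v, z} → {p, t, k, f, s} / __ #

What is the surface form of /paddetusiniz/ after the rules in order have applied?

Rule 1 (degemination): /dd/ is a geminate; the first /d/ deletes. /paddetusiniz/ → padetusiniz.
Rule 2 (post-nasal voicing): no segment meets the environment; /padetusiniz/ is unchanged.
Rule 3 (intervocalic voicing): /t/ is a voiceless obstruent between vowels /e/ and /u/, so it voices to [d]. /s/ is a voiceless obstruent between vowels /u/ and /i/, so it voices to [z]. /padetusiniz/ → padeduziniz.
Rule 4 (final devoicing): /z/ is a voiced obstruent in word-final position, so it devoices to [s]. /padeduziniz/ → padeduzinis.

padeduzinis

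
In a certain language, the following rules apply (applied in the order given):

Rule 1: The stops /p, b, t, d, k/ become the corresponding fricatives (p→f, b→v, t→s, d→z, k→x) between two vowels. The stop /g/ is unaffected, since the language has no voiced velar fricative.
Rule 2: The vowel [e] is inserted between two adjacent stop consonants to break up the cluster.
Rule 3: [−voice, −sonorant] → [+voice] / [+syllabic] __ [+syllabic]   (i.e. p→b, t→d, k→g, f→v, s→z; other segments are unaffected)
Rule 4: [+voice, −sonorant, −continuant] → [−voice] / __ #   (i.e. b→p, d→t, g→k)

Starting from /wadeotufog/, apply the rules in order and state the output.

wazeozuvok

Rule 1 (intervocalic spirantization): /d/ is a stop between vowels /a/ and /e/, so it spirantizes to the fricative [z]. /t/ is a stop between vowels /o/ and /u/, so it spirantizes to the fricative [s]. /wadeotufog/ → wazeosufog.
Rule 2 (stop-cluster e-epenthesis): no segment meets the environment; /wazeosufog/ is unchanged.
Rule 3 (intervocalic voicing): /s/ is a voiceless obstruent between vowels /o/ and /u/, so it voices to [z]. /f/ is a voiceless obstruent between vowels /u/ and /o/, so it voices to [v]. /wazeosufog/ → wazeozuvog.
Rule 4 (final devoicing): /g/ is a voiced stop in word-final position, so it devoices to [k]. /wazeozuvog/ → wazeozuvok.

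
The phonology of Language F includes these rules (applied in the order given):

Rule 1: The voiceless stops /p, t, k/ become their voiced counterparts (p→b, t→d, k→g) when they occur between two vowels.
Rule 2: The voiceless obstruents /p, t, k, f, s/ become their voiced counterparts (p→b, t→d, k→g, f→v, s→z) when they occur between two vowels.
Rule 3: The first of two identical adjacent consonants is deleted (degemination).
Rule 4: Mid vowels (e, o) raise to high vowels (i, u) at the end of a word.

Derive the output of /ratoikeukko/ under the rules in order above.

radoigeuku

Rule 1 (intervocalic voicing): /t/ is a voiceless stop between vowels /a/ and /o/, so it voices to [d]. /k/ is a voiceless stop between vowels /i/ and /e/, so it voices to [g]. /ratoikeukko/ → radoigeukko.
Rule 2 (intervocalic voicing): no segment meets the environment; /radoigeukko/ is unchanged.
Rule 3 (degemination): /kk/ is a geminate; the first /k/ deletes. /radoigeukko/ → radoigeuko.
Rule 4 (final vowel raising): /o/ is a mid vowel in word-final position, so it raises to [u]. /radoigeuko/ → radoigeuku.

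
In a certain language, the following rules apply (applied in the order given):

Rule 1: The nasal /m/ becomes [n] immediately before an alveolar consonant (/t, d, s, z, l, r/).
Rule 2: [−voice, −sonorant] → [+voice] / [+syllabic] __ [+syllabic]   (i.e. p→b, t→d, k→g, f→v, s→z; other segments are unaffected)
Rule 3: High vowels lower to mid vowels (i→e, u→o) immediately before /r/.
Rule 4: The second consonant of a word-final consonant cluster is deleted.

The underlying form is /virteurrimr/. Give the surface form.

Rule 1 (nasal place assimilation): /m/ precedes the alveolar consonant /r/, so it assimilates in place to [n]. /virteurrimr/ → virteurrinr.
Rule 2 (intervocalic voicing): no segment meets the environment; /virteurrinr/ is unchanged.
Rule 3 (pre-rhotic lowering): /i/ is a high vowel immediately before /r/, so it lowers to [e]. /u/ is a high vowel immediately before /r/, so it lowers to [o]. /virteurrinr/ → verteorrinr.
Rule 4 (final cluster simplification): /r/ is the second consonant of a word-final cluster /nr/, so it deletes. /verteorrinr/ → verteorrin.

verteorrin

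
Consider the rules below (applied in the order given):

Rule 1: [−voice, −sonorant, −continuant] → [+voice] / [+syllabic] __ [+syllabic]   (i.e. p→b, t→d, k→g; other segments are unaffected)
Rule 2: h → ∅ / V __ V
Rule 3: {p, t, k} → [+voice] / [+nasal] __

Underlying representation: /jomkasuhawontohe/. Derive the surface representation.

Rule 1 (intervocalic voicing): no segment meets the environment; /jomkasuhawontohe/ is unchanged.
Rule 2 (intervocalic h-deletion): /h/ occurs between vowels /u/ and /a/, so it deletes. /h/ occurs between vowels /o/ and /e/, so it deletes. /jomkasuhawontohe/ → jomkasuawontoe.
Rule 3 (post-nasal voicing): /k/ is a voiceless stop immediately after the nasal /m/, so it voices to [g]. /t/ is a voiceless stop immediately after the nasal /n/, so it voices to [d]. /jomkasuawontoe/ → jomgasuawondoe.

jomgasuawondoe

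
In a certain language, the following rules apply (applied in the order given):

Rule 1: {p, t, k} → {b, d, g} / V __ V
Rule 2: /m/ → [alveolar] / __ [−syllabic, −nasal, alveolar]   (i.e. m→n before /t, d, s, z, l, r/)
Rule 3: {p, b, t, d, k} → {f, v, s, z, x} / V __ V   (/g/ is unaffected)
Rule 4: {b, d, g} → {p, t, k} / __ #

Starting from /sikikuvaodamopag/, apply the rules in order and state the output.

sigiguvaozamovak

Rule 1 (intervocalic voicing): /k/ is a voiceless stop between vowels /i/ and /i/, so it voices to [g]. /k/ is a voiceless stop between vowels /i/ and /u/, so it voices to [g]. /p/ is a voiceless stop between vowels /o/ and /a/, so it voices to [b]. /sikikuvaodamopag/ → sigiguvaodamobag.
Rule 2 (nasal place assimilation): no segment meets the environment; /sigiguvaodamobag/ is unchanged.
Rule 3 (intervocalic spirantization): /d/ is a stop between vowels /o/ and /a/, so it spirantizes to the fricative [z]. /b/ is a stop between vowels /o/ and /a/, so it spirantizes to the fricative [v]. /sigiguvaodamobag/ → sigiguvaozamovag.
Rule 4 (final devoicing): /g/ is a voiced stop in word-final position, so it devoices to [k]. /sigiguvaozamovag/ → sigiguvaozamovak.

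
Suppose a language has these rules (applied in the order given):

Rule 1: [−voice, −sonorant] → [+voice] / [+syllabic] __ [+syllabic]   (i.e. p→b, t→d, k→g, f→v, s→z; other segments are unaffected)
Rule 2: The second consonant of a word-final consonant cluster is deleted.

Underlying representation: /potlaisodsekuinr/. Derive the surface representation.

potlaizodseguin

Rule 1 (intervocalic voicing): /s/ is a voiceless obstruent between vowels /i/ and /o/, so it voices to [z]. /k/ is a voiceless obstruent between vowels /e/ and /u/, so it voices to [g]. /potlaisodsekuinr/ → potlaizodseguinr.
Rule 2 (final cluster simplification): /r/ is the second consonant of a word-final cluster /nr/, so it deletes. /potlaizodseguinr/ → potlaizodseguin.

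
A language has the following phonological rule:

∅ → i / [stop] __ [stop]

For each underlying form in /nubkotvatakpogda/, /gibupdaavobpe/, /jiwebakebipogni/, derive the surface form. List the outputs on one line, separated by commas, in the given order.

/nubkotvatakpogda/: /b/ and /k/ form a stop–stop cluster, so [i] is inserted between them. /k/ and /p/ form a stop–stop cluster, so [i] is inserted between them. /g/ and /d/ form a stop–stop cluster, so [i] is inserted between them. → [nubikotvatakipogida].
/gibupdaavobpe/: /p/ and /d/ form a stop–stop cluster, so [i] is inserted between them. /b/ and /p/ form a stop–stop cluster, so [i] is inserted between them. → [gibupidaavobipe].
/jiwebakebipogni/: the rule's environment is not met; surfaces unchanged as [jiwebakebipogni].

nubikotvatakipogida, gibupidaavobipe, jiwebakebipogni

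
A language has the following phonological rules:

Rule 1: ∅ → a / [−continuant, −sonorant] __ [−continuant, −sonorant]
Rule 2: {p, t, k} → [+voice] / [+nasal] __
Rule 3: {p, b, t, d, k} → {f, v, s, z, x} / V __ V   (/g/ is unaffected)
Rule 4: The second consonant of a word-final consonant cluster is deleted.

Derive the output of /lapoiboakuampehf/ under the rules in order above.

Rule 1 (stop-cluster a-epenthesis): no segment meets the environment; /lapoiboakuampehf/ is unchanged.
Rule 2 (post-nasal voicing): /p/ is a voiceless stop immediately after the nasal /m/, so it voices to [b]. /lapoiboakuampehf/ → lapoiboakuambehf.
Rule 3 (intervocalic spirantization): /p/ is a stop between vowels /a/ and /o/, so it spirantizes to the fricative [f]. /b/ is a stop between vowels /i/ and /o/, so it spirantizes to the fricative [v]. /k/ is a stop between vowels /a/ and /u/, so it spirantizes to the fricative [x]. /lapoiboakuambehf/ → lafoivoaxuambehf.
Rule 4 (final cluster simplification): /f/ is the second consonant of a word-final cluster /hf/, so it deletes. /lafoivoaxuambehf/ → lafoivoaxuambeh.

lafoivoaxuambeh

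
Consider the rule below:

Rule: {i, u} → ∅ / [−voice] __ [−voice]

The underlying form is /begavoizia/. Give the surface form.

No segment of /begavoizia/ meets the structural description of the rule, so the form surfaces unchanged.

begavoizia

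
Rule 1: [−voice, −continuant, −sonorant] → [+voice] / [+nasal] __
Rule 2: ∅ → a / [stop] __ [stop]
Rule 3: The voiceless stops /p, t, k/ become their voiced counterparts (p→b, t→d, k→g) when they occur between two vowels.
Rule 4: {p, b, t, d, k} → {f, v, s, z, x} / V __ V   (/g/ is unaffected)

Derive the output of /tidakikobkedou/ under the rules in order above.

tizagigovagezou

Rule 1 (post-nasal voicing): no segment meets the environment; /tidakikobkedou/ is unchanged.
Rule 2 (stop-cluster a-epenthesis): /b/ and /k/ form a stop–stop cluster, so [a] is inserted between them. /tidakikobkedou/ → tidakikobakedou.
Rule 3 (intervocalic voicing): /k/ is a voiceless stop between vowels /a/ and /i/, so it voices to [g]. /k/ is a voiceless stop between vowels /i/ and /o/, so it voices to [g]. /k/ is a voiceless stop between vowels /a/ and /e/, so it voices to [g]. /tidakikobakedou/ → tidagigobagedou.
Rule 4 (intervocalic spirantization): /d/ is a stop between vowels /i/ and /a/, so it spirantizes to the fricative [z]. /b/ is a stop between vowels /o/ and /a/, so it spirantizes to the fricative [v]. /d/ is a stop between vowels /e/ and /o/, so it spirantizes to the fricative [z]. /tidagigobagedou/ → tizagigovagezou.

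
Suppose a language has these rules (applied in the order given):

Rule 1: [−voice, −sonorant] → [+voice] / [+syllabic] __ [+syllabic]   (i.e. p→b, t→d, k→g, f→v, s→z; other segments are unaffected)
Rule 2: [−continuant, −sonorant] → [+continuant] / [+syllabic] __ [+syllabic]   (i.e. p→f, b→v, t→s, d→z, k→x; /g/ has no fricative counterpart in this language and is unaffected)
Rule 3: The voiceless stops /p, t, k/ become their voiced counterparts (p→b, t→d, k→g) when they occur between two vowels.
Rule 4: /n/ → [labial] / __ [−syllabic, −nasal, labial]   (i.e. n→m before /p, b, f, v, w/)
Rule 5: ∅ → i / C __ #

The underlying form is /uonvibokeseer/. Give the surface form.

uomvivogezeeri

Rule 1 (intervocalic voicing): /k/ is a voiceless obstruent between vowels /o/ and /e/, so it voices to [g]. /s/ is a voiceless obstruent between vowels /e/ and /e/, so it voices to [z]. /uonvibokeseer/ → uonvibogezeer.
Rule 2 (intervocalic spirantization): /b/ is a stop between vowels /i/ and /o/, so it spirantizes to the fricative [v]. /uonvibogezeer/ → uonvivogezeer.
Rule 3 (intervocalic voicing): no segment meets the environment; /uonvivogezeer/ is unchanged.
Rule 4 (nasal place assimilation): /n/ precedes the labial consonant /v/, so it assimilates in place to [m]. /uonvivogezeer/ → uomvivogezeer.
Rule 5 (final i-epenthesis): the form ends in the consonant /r/, so [i] is inserted word-finally. /uomvivogezeer/ → uomvivogezeeri.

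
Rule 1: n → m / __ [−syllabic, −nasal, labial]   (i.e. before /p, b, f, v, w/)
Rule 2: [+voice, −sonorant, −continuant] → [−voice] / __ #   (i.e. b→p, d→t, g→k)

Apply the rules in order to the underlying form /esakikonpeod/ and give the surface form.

Rule 1 (nasal place assimilation): /n/ precedes the labial consonant /p/, so it assimilates in place to [m]. /esakikonpeod/ → esakikompeod.
Rule 2 (final devoicing): /d/ is a voiced stop in word-final position, so it devoices to [t]. /esakikompeod/ → esakikompeot.

esakikompeot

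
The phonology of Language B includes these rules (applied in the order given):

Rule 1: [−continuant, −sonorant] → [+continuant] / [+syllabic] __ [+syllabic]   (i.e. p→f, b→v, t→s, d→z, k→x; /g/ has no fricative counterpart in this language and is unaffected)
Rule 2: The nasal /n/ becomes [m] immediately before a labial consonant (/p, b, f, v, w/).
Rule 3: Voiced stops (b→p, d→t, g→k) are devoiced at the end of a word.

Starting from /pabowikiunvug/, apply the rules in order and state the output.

Rule 1 (intervocalic spirantization): /b/ is a stop between vowels /a/ and /o/, so it spirantizes to the fricative [v]. /k/ is a stop between vowels /i/ and /i/, so it spirantizes to the fricative [x]. /pabowikiunvug/ → pavowixiunvug.
Rule 2 (nasal place assimilation): /n/ precedes the labial consonant /v/, so it assimilates in place to [m]. /pavowixiunvug/ → pavowixiumvug.
Rule 3 (final devoicing): /g/ is a voiced stop in word-final position, so it devoices to [k]. /pavowixiumvug/ → pavowixiumvuk.

pavowixiumvuk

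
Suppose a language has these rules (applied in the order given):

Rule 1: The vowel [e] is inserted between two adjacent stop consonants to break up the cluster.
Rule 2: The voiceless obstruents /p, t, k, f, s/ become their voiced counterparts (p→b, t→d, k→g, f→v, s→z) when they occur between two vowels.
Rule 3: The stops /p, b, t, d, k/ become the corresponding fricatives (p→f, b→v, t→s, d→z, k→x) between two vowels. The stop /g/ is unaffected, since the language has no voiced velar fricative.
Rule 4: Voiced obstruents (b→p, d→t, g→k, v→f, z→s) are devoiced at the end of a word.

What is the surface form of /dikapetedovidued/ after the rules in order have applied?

digavezezovizuet

Rule 1 (stop-cluster e-epenthesis): no segment meets the environment; /dikapetedovidued/ is unchanged.
Rule 2 (intervocalic voicing): /k/ is a voiceless obstruent between vowels /i/ and /a/, so it voices to [g]. /p/ is a voiceless obstruent between vowels /a/ and /e/, so it voices to [b]. /t/ is a voiceless obstruent between vowels /e/ and /e/, so it voices to [d]. /dikapetedovidued/ → digabededovidued.
Rule 3 (intervocalic spirantization): /b/ is a stop between vowels /a/ and /e/, so it spirantizes to the fricative [v]. /d/ is a stop between vowels /e/ and /e/, so it spirantizes to the fricative [z]. /d/ is a stop between vowels /e/ and /o/, so it spirantizes to the fricative [z]. /d/ is a stop between vowels /i/ and /u/, so it spirantizes to the fricative [z]. /digabededovidued/ → digavezezovizued.
Rule 4 (final devoicing): /d/ is a voiced obstruent in word-final position, so it devoices to [t]. /digavezezovizued/ → digavezezovizuet.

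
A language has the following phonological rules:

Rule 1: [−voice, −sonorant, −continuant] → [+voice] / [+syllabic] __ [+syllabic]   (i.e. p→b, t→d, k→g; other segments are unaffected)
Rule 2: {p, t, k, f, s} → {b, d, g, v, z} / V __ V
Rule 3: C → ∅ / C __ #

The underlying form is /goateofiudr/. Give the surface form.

goadeoviud

Rule 1 (intervocalic voicing): /t/ is a voiceless stop between vowels /a/ and /e/, so it voices to [d]. /goateofiudr/ → goadeofiudr.
Rule 2 (intervocalic voicing): /f/ is a voiceless obstruent between vowels /o/ and /i/, so it voices to [v]. /goadeofiudr/ → goadeoviudr.
Rule 3 (final cluster simplification): /r/ is the second consonant of a word-final cluster /dr/, so it deletes. /goadeoviudr/ → goadeoviud.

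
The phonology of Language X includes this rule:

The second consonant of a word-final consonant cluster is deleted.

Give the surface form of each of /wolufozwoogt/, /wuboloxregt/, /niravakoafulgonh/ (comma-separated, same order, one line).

/wolufozwoogt/: /t/ is the second consonant of a word-final cluster /gt/, so it deletes. → [wolufozwoog].
/wuboloxregt/: /t/ is the second consonant of a word-final cluster /gt/, so it deletes. → [wuboloxreg].
/niravakoafulgonh/: /h/ is the second consonant of a word-final cluster /nh/, so it deletes. → [niravakoafulgon].

wolufozwoog, wuboloxreg, niravakoafulgon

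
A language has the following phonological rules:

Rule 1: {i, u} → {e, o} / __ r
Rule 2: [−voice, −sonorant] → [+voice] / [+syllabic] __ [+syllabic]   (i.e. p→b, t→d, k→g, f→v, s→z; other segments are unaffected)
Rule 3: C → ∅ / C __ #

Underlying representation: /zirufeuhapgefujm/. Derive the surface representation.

Rule 1 (pre-rhotic lowering): /i/ is a high vowel immediately before /r/, so it lowers to [e]. /zirufeuhapgefujm/ → zerufeuhapgefujm.
Rule 2 (intervocalic voicing): /f/ is a voiceless obstruent between vowels /u/ and /e/, so it voices to [v]. /f/ is a voiceless obstruent between vowels /e/ and /u/, so it voices to [v]. /zerufeuhapgefujm/ → zeruveuhapgevujm.
Rule 3 (final cluster simplification): /m/ is the second consonant of a word-final cluster /jm/, so it deletes. /zeruveuhapgevujm/ → zeruveuhapgevuj.

zeruveuhapgevuj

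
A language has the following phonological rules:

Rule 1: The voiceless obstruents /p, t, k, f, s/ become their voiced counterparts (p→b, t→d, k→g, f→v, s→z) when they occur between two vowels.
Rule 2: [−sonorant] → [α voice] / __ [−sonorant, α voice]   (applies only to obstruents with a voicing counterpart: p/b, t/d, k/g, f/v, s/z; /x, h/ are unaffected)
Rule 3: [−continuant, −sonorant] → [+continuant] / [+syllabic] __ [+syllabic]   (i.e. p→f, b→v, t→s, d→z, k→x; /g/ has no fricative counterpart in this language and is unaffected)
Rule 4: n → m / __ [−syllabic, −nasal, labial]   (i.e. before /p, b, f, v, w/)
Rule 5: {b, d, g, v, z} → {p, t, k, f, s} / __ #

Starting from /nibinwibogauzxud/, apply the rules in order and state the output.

nivimwivogausxut

Rule 1 (intervocalic voicing): no segment meets the environment; /nibinwibogauzxud/ is unchanged.
Rule 2 (regressive voicing assimilation): /z/ precedes the voiceless obstruent /x/, so it devoices to [s] by assimilation. /nibinwibogauzxud/ → nibinwibogausxud.
Rule 3 (intervocalic spirantization): /b/ is a stop between vowels /i/ and /i/, so it spirantizes to the fricative [v]. /b/ is a stop between vowels /i/ and /o/, so it spirantizes to the fricative [v]. /nibinwibogausxud/ → nivinwivogausxud.
Rule 4 (nasal place assimilation): /n/ precedes the labial consonant /w/, so it assimilates in place to [m]. /nivinwivogausxud/ → nivimwivogausxud.
Rule 5 (final devoicing): /d/ is a voiced obstruent in word-final position, so it devoices to [t]. /nivimwivogausxud/ → nivimwivogausxut.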